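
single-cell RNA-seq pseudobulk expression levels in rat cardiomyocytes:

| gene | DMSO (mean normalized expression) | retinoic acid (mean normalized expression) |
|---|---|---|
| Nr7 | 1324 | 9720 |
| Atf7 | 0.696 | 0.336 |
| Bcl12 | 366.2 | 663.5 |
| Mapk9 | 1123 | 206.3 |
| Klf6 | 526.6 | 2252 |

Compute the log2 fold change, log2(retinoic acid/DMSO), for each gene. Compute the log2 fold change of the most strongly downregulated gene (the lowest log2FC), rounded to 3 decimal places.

-2.445

log2(9720/1324) = 2.876  (Nr7)
log2(0.336/0.696) = -1.051  (Atf7)
log2(663.5/366.2) = 0.857  (Bcl12)
log2(206.3/1123) = -2.445  (Mapk9)
log2(2252/526.6) = 2.096  (Klf6)
Mapk9 is most strongly downregulated.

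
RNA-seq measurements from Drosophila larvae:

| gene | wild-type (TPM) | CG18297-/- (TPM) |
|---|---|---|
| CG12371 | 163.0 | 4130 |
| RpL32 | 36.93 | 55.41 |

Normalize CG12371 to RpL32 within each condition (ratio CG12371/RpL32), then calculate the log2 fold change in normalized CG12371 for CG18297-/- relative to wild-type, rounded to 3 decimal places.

4.078

CG12371/RpL32 (wild-type) = 163.0 / 36.93 = 4.4138
CG12371/RpL32 (CG18297-/-) = 4130 / 55.41 = 74.535
Fold change = 74.535 / 4.4138 = 16.8870
log2(16.8870) = 4.0778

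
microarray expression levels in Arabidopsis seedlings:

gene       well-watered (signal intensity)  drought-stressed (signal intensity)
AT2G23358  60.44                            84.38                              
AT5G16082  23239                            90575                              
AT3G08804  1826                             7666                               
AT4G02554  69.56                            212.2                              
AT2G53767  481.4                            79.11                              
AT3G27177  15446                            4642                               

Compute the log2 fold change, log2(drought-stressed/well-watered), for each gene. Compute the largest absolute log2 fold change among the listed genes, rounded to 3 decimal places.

log2(84.38/60.44) = 0.481  (AT2G23358)
log2(90575/23239) = 1.963  (AT5G16082)
log2(7666/1826) = 2.070  (AT3G08804)
log2(212.2/69.56) = 1.609  (AT4G02554)
log2(79.11/481.4) = -2.605  (AT2G53767)
log2(4642/15446) = -1.734  (AT3G27177)
The largest magnitude belongs to AT2G53767.

2.605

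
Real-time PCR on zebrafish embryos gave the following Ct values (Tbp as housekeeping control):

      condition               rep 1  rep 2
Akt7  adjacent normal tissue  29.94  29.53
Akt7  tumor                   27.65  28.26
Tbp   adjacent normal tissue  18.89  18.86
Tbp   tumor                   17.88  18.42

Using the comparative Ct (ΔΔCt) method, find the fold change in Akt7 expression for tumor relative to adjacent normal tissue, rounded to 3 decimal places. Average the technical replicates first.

Mean Ct: Akt7 adjacent normal tissue 29.735; Akt7 tumor 27.955; Tbp adjacent normal tissue 18.875; Tbp tumor 18.150
ΔCt(adjacent normal tissue) = 29.735 − 18.875 = 10.860
ΔCt(tumor) = 27.955 − 18.150 = 9.805
ΔΔCt = 9.805 − 10.860 = -1.055
Fold change = 2^(−(-1.055)) = 2^1.055 = 2.0777

2.078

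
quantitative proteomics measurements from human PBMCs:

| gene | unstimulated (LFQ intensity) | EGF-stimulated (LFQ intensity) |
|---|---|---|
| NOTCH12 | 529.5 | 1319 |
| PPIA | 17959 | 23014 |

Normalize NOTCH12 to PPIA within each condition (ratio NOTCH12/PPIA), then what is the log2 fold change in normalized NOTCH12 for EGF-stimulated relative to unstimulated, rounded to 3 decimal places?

NOTCH12/PPIA (unstimulated) = 529.5 / 17959 = 0.029484
NOTCH12/PPIA (EGF-stimulated) = 1319 / 23014 = 0.057313
Fold change = 0.057313 / 0.029484 = 1.9439
log2(1.9439) = 0.9589

0.959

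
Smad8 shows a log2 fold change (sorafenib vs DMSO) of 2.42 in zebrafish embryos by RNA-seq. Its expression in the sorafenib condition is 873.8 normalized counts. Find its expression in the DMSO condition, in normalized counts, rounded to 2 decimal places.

Fold change = 2^(2.42) = 5.3517
DMSO expression = 873.8 / 5.3517 = 163.27

163.27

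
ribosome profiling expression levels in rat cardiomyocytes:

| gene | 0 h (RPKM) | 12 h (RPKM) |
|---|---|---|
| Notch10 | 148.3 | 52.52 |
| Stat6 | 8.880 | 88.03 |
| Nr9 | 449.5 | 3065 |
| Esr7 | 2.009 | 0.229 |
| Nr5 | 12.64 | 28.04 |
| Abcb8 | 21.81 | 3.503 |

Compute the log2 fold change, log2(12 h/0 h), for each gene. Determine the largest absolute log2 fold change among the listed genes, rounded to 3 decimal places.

3.309

log2(52.52/148.3) = -1.498  (Notch10)
log2(88.03/8.880) = 3.309  (Stat6)
log2(3065/449.5) = 2.769  (Nr9)
log2(0.229/2.009) = -3.133  (Esr7)
log2(28.04/12.64) = 1.149  (Nr5)
log2(3.503/21.81) = -2.638  (Abcb8)
The largest magnitude belongs to Stat6.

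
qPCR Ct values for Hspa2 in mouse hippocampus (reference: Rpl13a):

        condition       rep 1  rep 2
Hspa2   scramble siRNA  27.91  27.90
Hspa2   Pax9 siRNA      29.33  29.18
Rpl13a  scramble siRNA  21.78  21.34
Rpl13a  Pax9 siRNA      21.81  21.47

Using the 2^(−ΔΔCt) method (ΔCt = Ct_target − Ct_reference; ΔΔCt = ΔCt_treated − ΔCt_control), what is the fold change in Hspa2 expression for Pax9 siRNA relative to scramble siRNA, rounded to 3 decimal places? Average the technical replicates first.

Mean Ct: Hspa2 scramble siRNA 27.905; Hspa2 Pax9 siRNA 29.255; Rpl13a scramble siRNA 21.560; Rpl13a Pax9 siRNA 21.640
ΔCt(scramble siRNA) = 27.905 − 21.560 = 6.345
ΔCt(Pax9 siRNA) = 29.255 − 21.640 = 7.615
ΔΔCt = 7.615 − 6.345 = 1.270
Fold change = 2^(−1.270) = 0.4147

0.415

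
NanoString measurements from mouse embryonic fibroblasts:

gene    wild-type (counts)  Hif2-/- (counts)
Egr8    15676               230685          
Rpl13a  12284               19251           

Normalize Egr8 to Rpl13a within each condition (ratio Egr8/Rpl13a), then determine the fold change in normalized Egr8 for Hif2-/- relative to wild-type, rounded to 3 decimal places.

9.390

Egr8/Rpl13a (wild-type) = 15676 / 12284 = 1.2761
Egr8/Rpl13a (Hif2-/-) = 230685 / 19251 = 11.983
Fold change = 11.983 / 1.2761 = 9.3901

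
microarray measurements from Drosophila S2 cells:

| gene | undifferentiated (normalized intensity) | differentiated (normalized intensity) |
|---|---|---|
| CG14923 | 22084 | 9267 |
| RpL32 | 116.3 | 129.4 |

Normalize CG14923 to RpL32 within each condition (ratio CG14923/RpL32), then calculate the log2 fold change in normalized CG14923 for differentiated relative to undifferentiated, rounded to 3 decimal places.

-1.407

CG14923/RpL32 (undifferentiated) = 22084 / 116.3 = 189.89
CG14923/RpL32 (differentiated) = 9267 / 129.4 = 71.615
Fold change = 71.615 / 189.89 = 0.3771
log2(0.3771) = -1.4068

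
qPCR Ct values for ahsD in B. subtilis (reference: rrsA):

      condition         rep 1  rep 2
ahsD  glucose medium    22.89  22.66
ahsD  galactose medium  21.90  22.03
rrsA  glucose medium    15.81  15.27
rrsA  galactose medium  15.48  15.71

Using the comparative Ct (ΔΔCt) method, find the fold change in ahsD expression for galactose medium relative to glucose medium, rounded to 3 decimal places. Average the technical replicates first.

Mean Ct: ahsD glucose medium 22.775; ahsD galactose medium 21.965; rrsA glucose medium 15.540; rrsA galactose medium 15.595
ΔCt(glucose medium) = 22.775 − 15.540 = 7.235
ΔCt(galactose medium) = 21.965 − 15.595 = 6.370
ΔΔCt = 6.370 − 7.235 = -0.865
Fold change = 2^(−(-0.865)) = 2^0.865 = 1.8213

1.821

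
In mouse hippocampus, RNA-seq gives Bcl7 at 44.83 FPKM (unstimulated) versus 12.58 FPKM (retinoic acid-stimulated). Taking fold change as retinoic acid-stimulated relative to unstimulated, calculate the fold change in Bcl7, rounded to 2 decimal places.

0.28

Fold change = 12.58 / 44.83 = 0.281
Bcl7 is downregulated.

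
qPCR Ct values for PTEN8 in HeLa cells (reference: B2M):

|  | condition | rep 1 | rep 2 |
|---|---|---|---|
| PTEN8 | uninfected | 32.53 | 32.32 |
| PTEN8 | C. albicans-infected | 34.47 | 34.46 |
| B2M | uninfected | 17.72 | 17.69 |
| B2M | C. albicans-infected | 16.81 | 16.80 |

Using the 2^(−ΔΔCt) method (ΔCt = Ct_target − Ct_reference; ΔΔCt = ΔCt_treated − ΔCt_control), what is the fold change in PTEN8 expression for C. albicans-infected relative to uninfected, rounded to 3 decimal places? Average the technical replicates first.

0.130

Mean Ct: PTEN8 uninfected 32.425; PTEN8 C. albicans-infected 34.465; B2M uninfected 17.705; B2M C. albicans-infected 16.805
ΔCt(uninfected) = 32.425 − 17.705 = 14.720
ΔCt(C. albicans-infected) = 34.465 − 16.805 = 17.660
ΔΔCt = 17.660 − 14.720 = 2.940
Fold change = 2^(−2.940) = 0.1303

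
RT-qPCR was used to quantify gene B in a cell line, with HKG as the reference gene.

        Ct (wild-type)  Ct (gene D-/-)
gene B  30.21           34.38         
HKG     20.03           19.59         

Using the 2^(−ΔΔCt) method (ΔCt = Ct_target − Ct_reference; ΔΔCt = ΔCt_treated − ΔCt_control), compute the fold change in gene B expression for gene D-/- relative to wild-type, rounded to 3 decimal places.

0.041

ΔCt(wild-type) = 30.210 − 20.030 = 10.180
ΔCt(gene D-/-) = 34.380 − 19.590 = 14.790
ΔΔCt = 14.790 − 10.180 = 4.610
Fold change = 2^(−4.610) = 0.0409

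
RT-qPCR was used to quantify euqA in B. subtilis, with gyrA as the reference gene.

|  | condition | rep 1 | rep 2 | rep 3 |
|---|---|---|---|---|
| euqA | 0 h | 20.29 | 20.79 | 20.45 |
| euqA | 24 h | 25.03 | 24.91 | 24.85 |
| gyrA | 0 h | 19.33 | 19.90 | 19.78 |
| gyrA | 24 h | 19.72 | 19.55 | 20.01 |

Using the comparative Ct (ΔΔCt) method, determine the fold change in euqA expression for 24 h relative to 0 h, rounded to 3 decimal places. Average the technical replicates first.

0.050

Mean Ct: euqA 0 h 20.510; euqA 24 h 24.930; gyrA 0 h 19.670; gyrA 24 h 19.760
ΔCt(0 h) = 20.510 − 19.670 = 0.840
ΔCt(24 h) = 24.930 − 19.760 = 5.170
ΔΔCt = 5.170 − 0.840 = 4.330
Fold change = 2^(−4.330) = 0.0497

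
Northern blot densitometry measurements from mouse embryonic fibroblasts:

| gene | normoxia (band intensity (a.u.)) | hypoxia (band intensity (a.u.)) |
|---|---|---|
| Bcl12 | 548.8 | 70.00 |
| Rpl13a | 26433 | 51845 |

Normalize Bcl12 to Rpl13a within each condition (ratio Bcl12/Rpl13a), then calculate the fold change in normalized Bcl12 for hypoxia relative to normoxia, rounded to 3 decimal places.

0.065

Bcl12/Rpl13a (normoxia) = 548.8 / 26433 = 0.020762
Bcl12/Rpl13a (hypoxia) = 70.00 / 51845 = 0.0013502
Fold change = 0.0013502 / 0.020762 = 0.0650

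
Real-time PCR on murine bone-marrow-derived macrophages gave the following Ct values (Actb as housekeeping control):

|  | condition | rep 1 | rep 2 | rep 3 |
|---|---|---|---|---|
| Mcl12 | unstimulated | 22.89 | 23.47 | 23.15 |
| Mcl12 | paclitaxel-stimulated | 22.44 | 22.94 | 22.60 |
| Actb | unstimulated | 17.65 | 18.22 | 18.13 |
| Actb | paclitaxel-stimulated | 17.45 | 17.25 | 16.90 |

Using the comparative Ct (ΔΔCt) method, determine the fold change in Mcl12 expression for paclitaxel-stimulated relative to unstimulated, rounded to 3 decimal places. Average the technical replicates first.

0.818

Mean Ct: Mcl12 unstimulated 23.170; Mcl12 paclitaxel-stimulated 22.660; Actb unstimulated 18.000; Actb paclitaxel-stimulated 17.200
ΔCt(unstimulated) = 23.170 − 18.000 = 5.170
ΔCt(paclitaxel-stimulated) = 22.660 − 17.200 = 5.460
ΔΔCt = 5.460 − 5.170 = 0.290
Fold change = 2^(−0.290) = 0.8179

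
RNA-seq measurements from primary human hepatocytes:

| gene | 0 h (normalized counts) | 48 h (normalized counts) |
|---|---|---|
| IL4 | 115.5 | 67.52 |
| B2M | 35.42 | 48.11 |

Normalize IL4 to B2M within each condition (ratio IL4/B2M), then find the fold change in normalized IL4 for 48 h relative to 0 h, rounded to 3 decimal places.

0.430

IL4/B2M (0 h) = 115.5 / 35.42 = 3.2609
IL4/B2M (48 h) = 67.52 / 48.11 = 1.4035
Fold change = 1.4035 / 3.2609 = 0.4304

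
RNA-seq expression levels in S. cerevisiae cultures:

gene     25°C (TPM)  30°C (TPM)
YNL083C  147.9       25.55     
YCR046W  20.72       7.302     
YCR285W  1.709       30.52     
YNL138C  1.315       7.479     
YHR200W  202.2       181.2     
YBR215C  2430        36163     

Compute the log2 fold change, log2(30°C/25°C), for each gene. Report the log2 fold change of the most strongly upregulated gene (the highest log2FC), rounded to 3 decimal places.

log2(25.55/147.9) = -2.533  (YNL083C)
log2(7.302/20.72) = -1.505  (YCR046W)
log2(30.52/1.709) = 4.159  (YCR285W)
log2(7.479/1.315) = 2.508  (YNL138C)
log2(181.2/202.2) = -0.158  (YHR200W)
log2(36163/2430) = 3.895  (YBR215C)
YCR285W is most strongly upregulated.

4.159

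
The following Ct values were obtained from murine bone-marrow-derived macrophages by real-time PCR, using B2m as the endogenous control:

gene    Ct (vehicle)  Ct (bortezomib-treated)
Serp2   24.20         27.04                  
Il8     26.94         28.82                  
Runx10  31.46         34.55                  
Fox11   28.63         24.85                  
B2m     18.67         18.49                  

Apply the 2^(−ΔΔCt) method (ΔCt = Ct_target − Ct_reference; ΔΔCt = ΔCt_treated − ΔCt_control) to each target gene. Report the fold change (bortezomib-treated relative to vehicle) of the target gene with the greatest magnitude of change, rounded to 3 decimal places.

12.126

Serp2: ΔΔCt = (27.04−18.49) − (24.20−18.67) = 8.55 − 5.53 = 3.02; fold change = 2^-3.02 = 0.123
Il8: ΔΔCt = (28.82−18.49) − (26.94−18.67) = 10.33 − 8.27 = 2.06; fold change = 2^-2.06 = 0.240
Runx10: ΔΔCt = (34.55−18.49) − (31.46−18.67) = 16.06 − 12.79 = 3.27; fold change = 2^-3.27 = 0.104
Fox11: ΔΔCt = (24.85−18.49) − (28.63−18.67) = 6.36 − 9.96 = -3.60; fold change = 2^3.60 = 12.126
Fox11 has the largest |ΔΔCt| = 3.60.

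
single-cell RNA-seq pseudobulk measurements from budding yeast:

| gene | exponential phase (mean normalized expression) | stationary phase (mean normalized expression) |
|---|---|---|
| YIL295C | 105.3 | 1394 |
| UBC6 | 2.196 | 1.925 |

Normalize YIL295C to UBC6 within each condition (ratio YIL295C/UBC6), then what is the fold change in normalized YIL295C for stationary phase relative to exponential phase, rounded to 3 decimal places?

15.102

YIL295C/UBC6 (exponential phase) = 105.3 / 2.196 = 47.951
YIL295C/UBC6 (stationary phase) = 1394 / 1.925 = 724.16
Fold change = 724.16 / 47.951 = 15.1021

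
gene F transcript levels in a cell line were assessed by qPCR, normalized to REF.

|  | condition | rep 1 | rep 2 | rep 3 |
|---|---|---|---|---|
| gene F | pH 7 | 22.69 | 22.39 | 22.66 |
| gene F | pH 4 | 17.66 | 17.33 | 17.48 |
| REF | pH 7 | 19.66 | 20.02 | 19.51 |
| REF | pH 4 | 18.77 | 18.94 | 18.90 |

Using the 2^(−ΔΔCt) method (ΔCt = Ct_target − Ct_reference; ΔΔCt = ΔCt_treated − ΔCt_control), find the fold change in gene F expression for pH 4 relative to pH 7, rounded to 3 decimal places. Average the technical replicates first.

18.765

Mean Ct: gene F pH 7 22.580; gene F pH 4 17.490; REF pH 7 19.730; REF pH 4 18.870
ΔCt(pH 7) = 22.580 − 19.730 = 2.850
ΔCt(pH 4) = 17.490 − 18.870 = -1.380
ΔΔCt = -1.380 − 2.850 = -4.230
Fold change = 2^(−(-4.230)) = 2^4.230 = 18.7654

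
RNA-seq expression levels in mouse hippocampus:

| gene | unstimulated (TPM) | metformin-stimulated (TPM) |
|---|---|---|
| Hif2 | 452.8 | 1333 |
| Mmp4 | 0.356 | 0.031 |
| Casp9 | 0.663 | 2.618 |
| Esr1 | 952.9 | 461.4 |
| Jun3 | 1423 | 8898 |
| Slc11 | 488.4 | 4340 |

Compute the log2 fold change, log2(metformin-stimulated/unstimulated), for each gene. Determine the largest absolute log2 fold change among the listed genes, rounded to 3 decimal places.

3.522

log2(1333/452.8) = 1.558  (Hif2)
log2(0.031/0.356) = -3.522  (Mmp4)
log2(2.618/0.663) = 1.981  (Casp9)
log2(461.4/952.9) = -1.046  (Esr1)
log2(8898/1423) = 2.645  (Jun3)
log2(4340/488.4) = 3.152  (Slc11)
The largest magnitude belongs to Mmp4.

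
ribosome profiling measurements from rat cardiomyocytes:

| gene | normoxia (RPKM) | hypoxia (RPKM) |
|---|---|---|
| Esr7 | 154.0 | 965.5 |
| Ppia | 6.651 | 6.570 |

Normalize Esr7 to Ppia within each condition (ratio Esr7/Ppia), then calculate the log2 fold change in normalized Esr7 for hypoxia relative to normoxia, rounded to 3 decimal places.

2.666

Esr7/Ppia (normoxia) = 154.0 / 6.651 = 23.154
Esr7/Ppia (hypoxia) = 965.5 / 6.570 = 146.96
Fold change = 146.96 / 23.154 = 6.3468
log2(6.3468) = 2.6660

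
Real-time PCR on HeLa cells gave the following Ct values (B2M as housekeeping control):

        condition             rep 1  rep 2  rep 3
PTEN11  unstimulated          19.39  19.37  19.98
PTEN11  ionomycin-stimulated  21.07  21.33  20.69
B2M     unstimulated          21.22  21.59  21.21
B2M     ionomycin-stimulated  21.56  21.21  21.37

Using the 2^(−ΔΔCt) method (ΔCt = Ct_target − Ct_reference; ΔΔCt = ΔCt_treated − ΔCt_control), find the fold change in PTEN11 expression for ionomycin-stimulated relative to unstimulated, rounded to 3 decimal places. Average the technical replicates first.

0.376

Mean Ct: PTEN11 unstimulated 19.580; PTEN11 ionomycin-stimulated 21.030; B2M unstimulated 21.340; B2M ionomycin-stimulated 21.380
ΔCt(unstimulated) = 19.580 − 21.340 = -1.760
ΔCt(ionomycin-stimulated) = 21.030 − 21.380 = -0.350
ΔΔCt = -0.350 − (-1.760) = 1.410
Fold change = 2^(−1.410) = 0.3763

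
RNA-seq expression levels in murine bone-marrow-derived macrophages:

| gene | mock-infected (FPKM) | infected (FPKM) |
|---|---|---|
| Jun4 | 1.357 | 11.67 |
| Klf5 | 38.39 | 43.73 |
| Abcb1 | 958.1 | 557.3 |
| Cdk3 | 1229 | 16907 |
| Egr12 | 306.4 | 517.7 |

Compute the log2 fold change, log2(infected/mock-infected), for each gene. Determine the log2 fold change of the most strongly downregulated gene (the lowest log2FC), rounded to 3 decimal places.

log2(11.67/1.357) = 3.104  (Jun4)
log2(43.73/38.39) = 0.188  (Klf5)
log2(557.3/958.1) = -0.782  (Abcb1)
log2(16907/1229) = 3.782  (Cdk3)
log2(517.7/306.4) = 0.757  (Egr12)
Abcb1 is most strongly downregulated.

-0.782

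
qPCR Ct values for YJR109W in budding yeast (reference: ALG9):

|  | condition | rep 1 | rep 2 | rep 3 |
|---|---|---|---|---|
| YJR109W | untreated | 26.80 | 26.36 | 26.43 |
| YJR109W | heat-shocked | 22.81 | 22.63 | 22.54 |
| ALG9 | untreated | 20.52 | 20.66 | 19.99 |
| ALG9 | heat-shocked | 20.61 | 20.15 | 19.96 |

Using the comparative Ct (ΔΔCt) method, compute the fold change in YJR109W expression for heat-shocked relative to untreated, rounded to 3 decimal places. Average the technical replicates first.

Mean Ct: YJR109W untreated 26.530; YJR109W heat-shocked 22.660; ALG9 untreated 20.390; ALG9 heat-shocked 20.240
ΔCt(untreated) = 26.530 − 20.390 = 6.140
ΔCt(heat-shocked) = 22.660 − 20.240 = 2.420
ΔΔCt = 2.420 − 6.140 = -3.720
Fold change = 2^(−(-3.720)) = 2^3.720 = 13.1775

13.177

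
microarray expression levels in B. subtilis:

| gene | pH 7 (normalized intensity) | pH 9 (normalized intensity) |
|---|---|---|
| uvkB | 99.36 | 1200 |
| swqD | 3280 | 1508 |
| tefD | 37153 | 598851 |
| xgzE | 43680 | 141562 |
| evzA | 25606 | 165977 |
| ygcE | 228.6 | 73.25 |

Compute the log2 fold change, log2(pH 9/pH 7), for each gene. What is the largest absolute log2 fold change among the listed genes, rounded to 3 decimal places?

4.011

log2(1200/99.36) = 3.594  (uvkB)
log2(1508/3280) = -1.121  (swqD)
log2(598851/37153) = 4.011  (tefD)
log2(141562/43680) = 1.696  (xgzE)
log2(165977/25606) = 2.696  (evzA)
log2(73.25/228.6) = -1.642  (ygcE)
The largest magnitude belongs to tefD.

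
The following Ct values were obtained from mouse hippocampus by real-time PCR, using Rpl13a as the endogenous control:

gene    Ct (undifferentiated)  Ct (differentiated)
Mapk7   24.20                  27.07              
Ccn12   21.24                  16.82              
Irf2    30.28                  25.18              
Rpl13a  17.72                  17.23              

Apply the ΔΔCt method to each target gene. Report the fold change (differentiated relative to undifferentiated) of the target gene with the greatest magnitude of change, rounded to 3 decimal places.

Mapk7: ΔΔCt = (27.07−17.23) − (24.20−17.72) = 9.84 − 6.48 = 3.36; fold change = 2^-3.36 = 0.097
Ccn12: ΔΔCt = (16.82−17.23) − (21.24−17.72) = -0.41 − 3.52 = -3.93; fold change = 2^3.93 = 15.242
Irf2: ΔΔCt = (25.18−17.23) − (30.28−17.72) = 7.95 − 12.56 = -4.61; fold change = 2^4.61 = 24.420
Irf2 has the largest |ΔΔCt| = 4.61.

24.420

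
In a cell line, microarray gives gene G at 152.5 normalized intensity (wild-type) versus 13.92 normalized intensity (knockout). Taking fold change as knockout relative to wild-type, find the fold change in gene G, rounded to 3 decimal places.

0.091

Fold change = 13.92 / 152.5 = 0.0913
gene G is downregulated.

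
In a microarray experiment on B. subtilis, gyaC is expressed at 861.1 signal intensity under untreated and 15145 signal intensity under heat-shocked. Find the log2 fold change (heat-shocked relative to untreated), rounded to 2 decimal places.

4.14

Fold change = 15145 / 861.1 = 17.5880
log2(17.5880) = 4.137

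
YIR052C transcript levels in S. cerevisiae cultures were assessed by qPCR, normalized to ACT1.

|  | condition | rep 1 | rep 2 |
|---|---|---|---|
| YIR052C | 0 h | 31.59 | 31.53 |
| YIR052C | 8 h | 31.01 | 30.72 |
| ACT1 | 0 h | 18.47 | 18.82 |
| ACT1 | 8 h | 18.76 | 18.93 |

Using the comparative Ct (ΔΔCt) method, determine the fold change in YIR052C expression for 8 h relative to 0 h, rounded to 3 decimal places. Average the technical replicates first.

Mean Ct: YIR052C 0 h 31.560; YIR052C 8 h 30.865; ACT1 0 h 18.645; ACT1 8 h 18.845
ΔCt(0 h) = 31.560 − 18.645 = 12.915
ΔCt(8 h) = 30.865 − 18.845 = 12.020
ΔΔCt = 12.020 − 12.915 = -0.895
Fold change = 2^(−(-0.895)) = 2^0.895 = 1.8596

1.860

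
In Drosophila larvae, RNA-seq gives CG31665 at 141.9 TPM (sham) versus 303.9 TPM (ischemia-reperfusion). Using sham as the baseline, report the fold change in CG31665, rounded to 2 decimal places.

Fold change = 303.9 / 141.9 = 2.142
CG31665 is upregulated.

2.14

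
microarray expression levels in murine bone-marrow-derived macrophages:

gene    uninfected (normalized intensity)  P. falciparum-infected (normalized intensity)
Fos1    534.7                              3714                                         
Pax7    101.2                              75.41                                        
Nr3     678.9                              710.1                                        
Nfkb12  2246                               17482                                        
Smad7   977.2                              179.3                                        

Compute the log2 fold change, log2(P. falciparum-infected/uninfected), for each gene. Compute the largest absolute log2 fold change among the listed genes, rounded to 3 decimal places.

2.960

log2(3714/534.7) = 2.796  (Fos1)
log2(75.41/101.2) = -0.424  (Pax7)
log2(710.1/678.9) = 0.065  (Nr3)
log2(17482/2246) = 2.960  (Nfkb12)
log2(179.3/977.2) = -2.446  (Smad7)
The largest magnitude belongs to Nfkb12.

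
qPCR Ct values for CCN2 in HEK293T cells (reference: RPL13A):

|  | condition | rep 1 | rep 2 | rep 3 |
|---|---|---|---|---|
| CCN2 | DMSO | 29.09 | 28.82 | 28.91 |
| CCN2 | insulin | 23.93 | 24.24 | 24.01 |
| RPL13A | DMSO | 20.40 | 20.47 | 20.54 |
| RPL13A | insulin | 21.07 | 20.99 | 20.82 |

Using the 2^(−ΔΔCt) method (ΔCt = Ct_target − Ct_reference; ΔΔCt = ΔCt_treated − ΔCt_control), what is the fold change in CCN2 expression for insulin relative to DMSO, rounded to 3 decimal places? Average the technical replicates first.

41.355

Mean Ct: CCN2 DMSO 28.940; CCN2 insulin 24.060; RPL13A DMSO 20.470; RPL13A insulin 20.960
ΔCt(DMSO) = 28.940 − 20.470 = 8.470
ΔCt(insulin) = 24.060 − 20.960 = 3.100
ΔΔCt = 3.100 − 8.470 = -5.370
Fold change = 2^(−(-5.370)) = 2^5.370 = 41.3553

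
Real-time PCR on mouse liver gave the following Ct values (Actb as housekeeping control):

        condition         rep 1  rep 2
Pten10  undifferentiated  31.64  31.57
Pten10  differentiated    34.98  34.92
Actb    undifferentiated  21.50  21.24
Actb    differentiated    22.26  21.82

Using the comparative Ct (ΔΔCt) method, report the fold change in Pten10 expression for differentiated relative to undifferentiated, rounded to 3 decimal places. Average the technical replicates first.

Mean Ct: Pten10 undifferentiated 31.605; Pten10 differentiated 34.950; Actb undifferentiated 21.370; Actb differentiated 22.040
ΔCt(undifferentiated) = 31.605 − 21.370 = 10.235
ΔCt(differentiated) = 34.950 − 22.040 = 12.910
ΔΔCt = 12.910 − 10.235 = 2.675
Fold change = 2^(−2.675) = 0.1566

0.157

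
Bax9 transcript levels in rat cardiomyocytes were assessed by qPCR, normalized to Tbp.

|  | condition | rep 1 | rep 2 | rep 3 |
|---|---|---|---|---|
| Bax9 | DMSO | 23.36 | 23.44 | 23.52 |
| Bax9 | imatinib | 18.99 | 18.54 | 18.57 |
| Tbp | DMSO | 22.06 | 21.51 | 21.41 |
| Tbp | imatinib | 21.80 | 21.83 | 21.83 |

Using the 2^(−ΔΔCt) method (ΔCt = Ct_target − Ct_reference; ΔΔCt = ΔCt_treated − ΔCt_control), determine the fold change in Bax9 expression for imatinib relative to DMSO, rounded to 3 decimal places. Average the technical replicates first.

29.857

Mean Ct: Bax9 DMSO 23.440; Bax9 imatinib 18.700; Tbp DMSO 21.660; Tbp imatinib 21.820
ΔCt(DMSO) = 23.440 − 21.660 = 1.780
ΔCt(imatinib) = 18.700 − 21.820 = -3.120
ΔΔCt = -3.120 − 1.780 = -4.900
Fold change = 2^(−(-4.900)) = 2^4.900 = 29.8571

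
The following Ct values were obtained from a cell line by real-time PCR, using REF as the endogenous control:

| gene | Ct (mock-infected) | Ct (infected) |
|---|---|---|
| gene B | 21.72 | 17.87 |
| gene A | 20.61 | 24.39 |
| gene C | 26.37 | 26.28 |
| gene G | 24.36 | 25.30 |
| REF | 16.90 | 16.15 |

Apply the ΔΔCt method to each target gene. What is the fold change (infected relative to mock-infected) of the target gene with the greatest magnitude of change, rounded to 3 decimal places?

gene B: ΔΔCt = (17.87−16.15) − (21.72−16.90) = 1.72 − 4.82 = -3.10; fold change = 2^3.10 = 8.574
gene A: ΔΔCt = (24.39−16.15) − (20.61−16.90) = 8.24 − 3.71 = 4.53; fold change = 2^-4.53 = 0.043
gene C: ΔΔCt = (26.28−16.15) − (26.37−16.90) = 10.13 − 9.47 = 0.66; fold change = 2^-0.66 = 0.633
gene G: ΔΔCt = (25.30−16.15) − (24.36−16.90) = 9.15 − 7.46 = 1.69; fold change = 2^-1.69 = 0.310
gene A has the largest |ΔΔCt| = 4.53.

0.043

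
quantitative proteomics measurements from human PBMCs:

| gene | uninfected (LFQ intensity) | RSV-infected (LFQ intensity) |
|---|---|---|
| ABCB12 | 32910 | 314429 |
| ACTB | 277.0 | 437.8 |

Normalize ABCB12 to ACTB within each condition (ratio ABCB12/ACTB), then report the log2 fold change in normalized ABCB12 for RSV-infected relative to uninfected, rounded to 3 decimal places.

ABCB12/ACTB (uninfected) = 32910 / 277.0 = 118.81
ABCB12/ACTB (RSV-infected) = 314429 / 437.8 = 718.2
Fold change = 718.2 / 118.81 = 6.0450
log2(6.0450) = 2.5958

2.596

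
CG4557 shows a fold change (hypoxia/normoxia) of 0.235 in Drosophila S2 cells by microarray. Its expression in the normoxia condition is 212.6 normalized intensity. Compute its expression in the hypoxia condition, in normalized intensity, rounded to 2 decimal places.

hypoxia expression = 212.6 × 0.235 = 49.96

49.96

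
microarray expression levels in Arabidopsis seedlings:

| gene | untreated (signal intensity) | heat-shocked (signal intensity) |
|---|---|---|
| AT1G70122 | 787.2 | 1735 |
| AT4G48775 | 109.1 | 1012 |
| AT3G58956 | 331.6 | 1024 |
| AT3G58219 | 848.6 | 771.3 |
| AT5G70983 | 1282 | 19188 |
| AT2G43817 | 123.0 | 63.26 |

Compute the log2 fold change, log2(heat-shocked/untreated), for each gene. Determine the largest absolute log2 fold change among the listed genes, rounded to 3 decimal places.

log2(1735/787.2) = 1.140  (AT1G70122)
log2(1012/109.1) = 3.213  (AT4G48775)
log2(1024/331.6) = 1.627  (AT3G58956)
log2(771.3/848.6) = -0.138  (AT3G58219)
log2(19188/1282) = 3.904  (AT5G70983)
log2(63.26/123.0) = -0.959  (AT2G43817)
The largest magnitude belongs to AT5G70983.

3.904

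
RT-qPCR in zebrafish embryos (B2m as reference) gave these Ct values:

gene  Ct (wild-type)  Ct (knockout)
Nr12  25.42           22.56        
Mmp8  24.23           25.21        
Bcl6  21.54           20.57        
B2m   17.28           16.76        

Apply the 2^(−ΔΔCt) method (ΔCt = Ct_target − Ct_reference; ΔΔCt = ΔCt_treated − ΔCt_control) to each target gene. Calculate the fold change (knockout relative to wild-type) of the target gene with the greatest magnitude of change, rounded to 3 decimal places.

5.063

Nr12: ΔΔCt = (22.56−16.76) − (25.42−17.28) = 5.80 − 8.14 = -2.34; fold change = 2^2.34 = 5.063
Mmp8: ΔΔCt = (25.21−16.76) − (24.23−17.28) = 8.45 − 6.95 = 1.50; fold change = 2^-1.50 = 0.354
Bcl6: ΔΔCt = (20.57−16.76) − (21.54−17.28) = 3.81 − 4.26 = -0.45; fold change = 2^0.45 = 1.366
Nr12 has the largest |ΔΔCt| = 2.34.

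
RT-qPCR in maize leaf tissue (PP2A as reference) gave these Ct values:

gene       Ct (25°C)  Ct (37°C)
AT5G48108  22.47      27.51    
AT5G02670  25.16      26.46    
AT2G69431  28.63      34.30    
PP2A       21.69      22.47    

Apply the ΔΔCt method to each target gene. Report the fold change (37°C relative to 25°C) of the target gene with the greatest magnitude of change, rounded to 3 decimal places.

0.034

AT5G48108: ΔΔCt = (27.51−22.47) − (22.47−21.69) = 5.04 − 0.78 = 4.26; fold change = 2^-4.26 = 0.052
AT5G02670: ΔΔCt = (26.46−22.47) − (25.16−21.69) = 3.99 − 3.47 = 0.52; fold change = 2^-0.52 = 0.697
AT2G69431: ΔΔCt = (34.30−22.47) − (28.63−21.69) = 11.83 − 6.94 = 4.89; fold change = 2^-4.89 = 0.034
AT2G69431 has the largest |ΔΔCt| = 4.89.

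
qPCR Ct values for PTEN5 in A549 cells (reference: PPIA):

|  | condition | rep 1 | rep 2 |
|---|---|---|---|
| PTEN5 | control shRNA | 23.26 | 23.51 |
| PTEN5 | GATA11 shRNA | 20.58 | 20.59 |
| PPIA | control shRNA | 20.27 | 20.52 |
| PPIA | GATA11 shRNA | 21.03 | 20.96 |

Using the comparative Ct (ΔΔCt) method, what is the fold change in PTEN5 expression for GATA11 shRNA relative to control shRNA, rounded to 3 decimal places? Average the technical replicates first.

Mean Ct: PTEN5 control shRNA 23.385; PTEN5 GATA11 shRNA 20.585; PPIA control shRNA 20.395; PPIA GATA11 shRNA 20.995
ΔCt(control shRNA) = 23.385 − 20.395 = 2.990
ΔCt(GATA11 shRNA) = 20.585 − 20.995 = -0.410
ΔΔCt = -0.410 − 2.990 = -3.400
Fold change = 2^(−(-3.400)) = 2^3.400 = 10.5561

10.556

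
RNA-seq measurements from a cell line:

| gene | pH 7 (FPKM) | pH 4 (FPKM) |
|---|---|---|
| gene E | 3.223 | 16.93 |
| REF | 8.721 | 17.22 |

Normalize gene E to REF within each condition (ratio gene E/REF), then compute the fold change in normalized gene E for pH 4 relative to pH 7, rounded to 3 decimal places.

2.660

gene E/REF (pH 7) = 3.223 / 8.721 = 0.36957
gene E/REF (pH 4) = 16.93 / 17.22 = 0.98316
Fold change = 0.98316 / 0.36957 = 2.6603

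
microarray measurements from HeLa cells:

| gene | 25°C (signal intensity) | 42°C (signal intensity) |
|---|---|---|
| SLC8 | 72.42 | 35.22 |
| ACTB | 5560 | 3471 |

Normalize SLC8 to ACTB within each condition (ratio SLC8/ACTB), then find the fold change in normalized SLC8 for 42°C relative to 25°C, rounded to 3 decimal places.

0.779

SLC8/ACTB (25°C) = 72.42 / 5560 = 0.013025
SLC8/ACTB (42°C) = 35.22 / 3471 = 0.010147
Fold change = 0.010147 / 0.013025 = 0.7790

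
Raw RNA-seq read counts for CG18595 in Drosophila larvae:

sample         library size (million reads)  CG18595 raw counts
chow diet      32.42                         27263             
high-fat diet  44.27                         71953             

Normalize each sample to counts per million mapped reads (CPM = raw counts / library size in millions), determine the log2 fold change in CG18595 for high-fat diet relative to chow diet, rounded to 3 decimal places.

CPM(chow diet) = 27263 / 32.42 = 840.9315
CPM(high-fat diet) = 71953 / 44.27 = 1625.3219
Fold change = 1625.3219 / 840.9315 = 1.93276
log2(1.93276) = 0.9507

0.951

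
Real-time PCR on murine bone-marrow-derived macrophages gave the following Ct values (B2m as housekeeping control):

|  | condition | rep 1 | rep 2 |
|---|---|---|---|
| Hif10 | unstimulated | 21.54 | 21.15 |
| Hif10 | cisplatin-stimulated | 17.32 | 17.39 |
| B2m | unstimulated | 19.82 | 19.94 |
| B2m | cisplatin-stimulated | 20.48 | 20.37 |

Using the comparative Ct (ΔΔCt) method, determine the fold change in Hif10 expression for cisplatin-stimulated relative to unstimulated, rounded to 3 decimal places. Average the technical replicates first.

23.183

Mean Ct: Hif10 unstimulated 21.345; Hif10 cisplatin-stimulated 17.355; B2m unstimulated 19.880; B2m cisplatin-stimulated 20.425
ΔCt(unstimulated) = 21.345 − 19.880 = 1.465
ΔCt(cisplatin-stimulated) = 17.355 − 20.425 = -3.070
ΔΔCt = -3.070 − 1.465 = -4.535
Fold change = 2^(−(-4.535)) = 2^4.535 = 23.1831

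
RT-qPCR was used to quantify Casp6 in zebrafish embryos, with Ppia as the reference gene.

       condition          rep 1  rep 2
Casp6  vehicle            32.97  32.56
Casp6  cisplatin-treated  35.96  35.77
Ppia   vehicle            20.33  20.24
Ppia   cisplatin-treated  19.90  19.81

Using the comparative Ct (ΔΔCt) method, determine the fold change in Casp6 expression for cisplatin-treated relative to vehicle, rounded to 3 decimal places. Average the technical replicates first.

0.087

Mean Ct: Casp6 vehicle 32.765; Casp6 cisplatin-treated 35.865; Ppia vehicle 20.285; Ppia cisplatin-treated 19.855
ΔCt(vehicle) = 32.765 − 20.285 = 12.480
ΔCt(cisplatin-treated) = 35.865 − 19.855 = 16.010
ΔΔCt = 16.010 − 12.480 = 3.530
Fold change = 2^(−3.530) = 0.0866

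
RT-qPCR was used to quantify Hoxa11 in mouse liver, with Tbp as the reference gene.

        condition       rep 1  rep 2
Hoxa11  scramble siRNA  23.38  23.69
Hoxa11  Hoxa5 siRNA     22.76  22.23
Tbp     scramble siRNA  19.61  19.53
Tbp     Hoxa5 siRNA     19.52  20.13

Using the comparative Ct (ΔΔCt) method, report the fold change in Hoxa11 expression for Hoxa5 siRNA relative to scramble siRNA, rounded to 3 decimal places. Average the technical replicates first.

2.454

Mean Ct: Hoxa11 scramble siRNA 23.535; Hoxa11 Hoxa5 siRNA 22.495; Tbp scramble siRNA 19.570; Tbp Hoxa5 siRNA 19.825
ΔCt(scramble siRNA) = 23.535 − 19.570 = 3.965
ΔCt(Hoxa5 siRNA) = 22.495 − 19.825 = 2.670
ΔΔCt = 2.670 − 3.965 = -1.295
Fold change = 2^(−(-1.295)) = 2^1.295 = 2.4538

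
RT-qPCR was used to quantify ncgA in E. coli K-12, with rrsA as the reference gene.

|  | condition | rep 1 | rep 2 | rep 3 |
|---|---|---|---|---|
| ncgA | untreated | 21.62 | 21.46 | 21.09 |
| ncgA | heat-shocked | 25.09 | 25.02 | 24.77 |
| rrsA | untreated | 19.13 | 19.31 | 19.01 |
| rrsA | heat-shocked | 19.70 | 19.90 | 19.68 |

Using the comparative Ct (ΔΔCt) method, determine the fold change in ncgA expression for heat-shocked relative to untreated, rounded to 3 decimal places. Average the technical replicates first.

0.129

Mean Ct: ncgA untreated 21.390; ncgA heat-shocked 24.960; rrsA untreated 19.150; rrsA heat-shocked 19.760
ΔCt(untreated) = 21.390 − 19.150 = 2.240
ΔCt(heat-shocked) = 24.960 − 19.760 = 5.200
ΔΔCt = 5.200 − 2.240 = 2.960
Fold change = 2^(−2.960) = 0.1285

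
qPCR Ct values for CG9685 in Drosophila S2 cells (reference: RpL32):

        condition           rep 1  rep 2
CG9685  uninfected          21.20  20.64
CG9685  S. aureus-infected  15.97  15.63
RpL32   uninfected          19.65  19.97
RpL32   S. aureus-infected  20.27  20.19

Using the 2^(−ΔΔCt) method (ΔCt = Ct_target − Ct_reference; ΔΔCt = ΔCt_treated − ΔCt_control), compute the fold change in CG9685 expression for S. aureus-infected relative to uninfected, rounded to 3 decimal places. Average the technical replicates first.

Mean Ct: CG9685 uninfected 20.920; CG9685 S. aureus-infected 15.800; RpL32 uninfected 19.810; RpL32 S. aureus-infected 20.230
ΔCt(uninfected) = 20.920 − 19.810 = 1.110
ΔCt(S. aureus-infected) = 15.800 − 20.230 = -4.430
ΔΔCt = -4.430 − 1.110 = -5.540
Fold change = 2^(−(-5.540)) = 2^5.540 = 46.5271

46.527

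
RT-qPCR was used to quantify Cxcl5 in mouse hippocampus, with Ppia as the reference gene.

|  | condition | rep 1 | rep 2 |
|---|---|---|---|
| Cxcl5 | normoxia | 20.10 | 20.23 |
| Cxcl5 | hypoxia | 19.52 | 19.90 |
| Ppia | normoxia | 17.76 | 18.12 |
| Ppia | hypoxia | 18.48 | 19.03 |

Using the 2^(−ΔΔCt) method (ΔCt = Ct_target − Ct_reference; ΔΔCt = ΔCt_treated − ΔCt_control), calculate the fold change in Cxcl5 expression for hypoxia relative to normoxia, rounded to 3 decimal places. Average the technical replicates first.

Mean Ct: Cxcl5 normoxia 20.165; Cxcl5 hypoxia 19.710; Ppia normoxia 17.940; Ppia hypoxia 18.755
ΔCt(normoxia) = 20.165 − 17.940 = 2.225
ΔCt(hypoxia) = 19.710 − 18.755 = 0.955
ΔΔCt = 0.955 − 2.225 = -1.270
Fold change = 2^(−(-1.270)) = 2^1.270 = 2.4116

2.412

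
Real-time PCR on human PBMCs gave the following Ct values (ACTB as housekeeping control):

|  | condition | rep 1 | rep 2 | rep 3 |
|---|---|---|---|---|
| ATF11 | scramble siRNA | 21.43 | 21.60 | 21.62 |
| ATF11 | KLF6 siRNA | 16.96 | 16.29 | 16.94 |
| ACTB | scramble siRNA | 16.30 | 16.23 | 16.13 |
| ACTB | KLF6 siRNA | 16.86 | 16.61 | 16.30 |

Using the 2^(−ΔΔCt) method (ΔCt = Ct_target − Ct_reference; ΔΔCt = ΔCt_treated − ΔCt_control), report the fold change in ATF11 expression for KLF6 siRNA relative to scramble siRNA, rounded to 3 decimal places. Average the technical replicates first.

Mean Ct: ATF11 scramble siRNA 21.550; ATF11 KLF6 siRNA 16.730; ACTB scramble siRNA 16.220; ACTB KLF6 siRNA 16.590
ΔCt(scramble siRNA) = 21.550 − 16.220 = 5.330
ΔCt(KLF6 siRNA) = 16.730 − 16.590 = 0.140
ΔΔCt = 0.140 − 5.330 = -5.190
Fold change = 2^(−(-5.190)) = 2^5.190 = 36.5044

36.504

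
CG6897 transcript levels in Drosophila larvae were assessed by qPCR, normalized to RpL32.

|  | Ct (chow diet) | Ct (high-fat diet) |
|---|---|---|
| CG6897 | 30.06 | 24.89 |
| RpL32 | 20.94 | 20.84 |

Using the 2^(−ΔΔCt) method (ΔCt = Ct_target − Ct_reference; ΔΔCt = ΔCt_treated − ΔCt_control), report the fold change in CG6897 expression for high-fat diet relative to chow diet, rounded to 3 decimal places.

ΔCt(chow diet) = 30.060 − 20.940 = 9.120
ΔCt(high-fat diet) = 24.890 − 20.840 = 4.050
ΔΔCt = 4.050 − 9.120 = -5.070
Fold change = 2^(−(-5.070)) = 2^5.070 = 33.5909

33.591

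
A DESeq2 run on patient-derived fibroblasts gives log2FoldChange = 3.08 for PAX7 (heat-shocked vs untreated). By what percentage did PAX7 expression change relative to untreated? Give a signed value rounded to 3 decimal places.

745.614%

Fold change = 2^(3.08) = 8.4561
Percent change = (FC − 1) × 100% = (8.4561 − 1) × 100 = 745.614%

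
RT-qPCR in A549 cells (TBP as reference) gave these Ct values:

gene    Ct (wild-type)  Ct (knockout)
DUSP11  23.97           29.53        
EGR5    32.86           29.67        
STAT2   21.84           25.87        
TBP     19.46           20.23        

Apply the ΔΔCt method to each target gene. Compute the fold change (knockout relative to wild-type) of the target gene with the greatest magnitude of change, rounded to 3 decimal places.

0.036

DUSP11: ΔΔCt = (29.53−20.23) − (23.97−19.46) = 9.30 − 4.51 = 4.79; fold change = 2^-4.79 = 0.036
EGR5: ΔΔCt = (29.67−20.23) − (32.86−19.46) = 9.44 − 13.40 = -3.96; fold change = 2^3.96 = 15.562
STAT2: ΔΔCt = (25.87−20.23) − (21.84−19.46) = 5.64 − 2.38 = 3.26; fold change = 2^-3.26 = 0.104
DUSP11 has the largest |ΔΔCt| = 4.79.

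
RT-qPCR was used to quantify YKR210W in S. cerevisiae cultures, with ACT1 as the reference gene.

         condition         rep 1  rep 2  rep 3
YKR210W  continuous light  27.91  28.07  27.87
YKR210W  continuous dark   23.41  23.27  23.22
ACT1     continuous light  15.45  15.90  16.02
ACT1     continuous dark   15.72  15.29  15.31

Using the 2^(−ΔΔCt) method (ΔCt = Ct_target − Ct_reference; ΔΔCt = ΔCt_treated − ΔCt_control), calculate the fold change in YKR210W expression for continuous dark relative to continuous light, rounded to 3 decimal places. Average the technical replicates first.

Mean Ct: YKR210W continuous light 27.950; YKR210W continuous dark 23.300; ACT1 continuous light 15.790; ACT1 continuous dark 15.440
ΔCt(continuous light) = 27.950 − 15.790 = 12.160
ΔCt(continuous dark) = 23.300 − 15.440 = 7.860
ΔΔCt = 7.860 − 12.160 = -4.300
Fold change = 2^(−(-4.300)) = 2^4.300 = 19.6983

19.698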